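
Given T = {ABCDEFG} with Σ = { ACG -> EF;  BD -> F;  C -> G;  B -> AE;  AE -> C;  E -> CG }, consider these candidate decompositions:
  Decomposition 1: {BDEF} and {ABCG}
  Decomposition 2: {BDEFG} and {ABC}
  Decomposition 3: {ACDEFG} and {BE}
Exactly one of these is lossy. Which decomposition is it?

Decomposition 3

Decomposition 1: common = {B}, closure = {ABCEFG} → lossless.
Decomposition 2: common = {B}, closure = {ABCEFG} → lossless.
Decomposition 3: common = {E}, closure = {CEG} → lossy.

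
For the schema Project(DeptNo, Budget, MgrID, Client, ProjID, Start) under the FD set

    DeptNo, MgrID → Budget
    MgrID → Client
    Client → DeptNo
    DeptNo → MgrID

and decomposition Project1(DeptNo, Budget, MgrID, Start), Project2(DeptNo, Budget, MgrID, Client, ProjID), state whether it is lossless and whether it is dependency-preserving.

lossy but dependency-preserving

Lossless test: (DeptNo, Budget, MgrID)⁺ = {DeptNo, Budget, MgrID, Client}, which is a superkey of neither fragment — lossy.
Dependency preservation: every FD's attributes lie within a single fragment, so each can be enforced locally — preserved.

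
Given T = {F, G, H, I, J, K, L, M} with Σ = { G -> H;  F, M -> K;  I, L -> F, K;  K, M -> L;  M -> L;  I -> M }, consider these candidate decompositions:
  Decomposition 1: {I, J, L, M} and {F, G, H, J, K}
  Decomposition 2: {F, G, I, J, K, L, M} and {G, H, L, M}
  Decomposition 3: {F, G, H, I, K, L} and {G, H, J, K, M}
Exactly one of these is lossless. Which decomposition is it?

Decomposition 1: common = {J}, closure = {J} → lossy.
Decomposition 2: common = {G, L, M}, closure = {G, H, L, M} → lossless.
Decomposition 3: common = {G, H, K}, closure = {G, H, K} → lossy.

Decomposition 2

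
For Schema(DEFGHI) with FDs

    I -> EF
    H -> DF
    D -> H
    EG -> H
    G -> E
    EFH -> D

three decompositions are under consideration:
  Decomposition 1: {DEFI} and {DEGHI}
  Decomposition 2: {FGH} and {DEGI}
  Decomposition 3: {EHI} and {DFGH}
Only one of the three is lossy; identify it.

Decomposition 3

Decomposition 1: common = {DEI}, closure = {DEFHI} → lossless.
Decomposition 2: common = {G}, closure = {DEFGH} → lossless.
Decomposition 3: common = {H}, closure = {DFH} → lossy.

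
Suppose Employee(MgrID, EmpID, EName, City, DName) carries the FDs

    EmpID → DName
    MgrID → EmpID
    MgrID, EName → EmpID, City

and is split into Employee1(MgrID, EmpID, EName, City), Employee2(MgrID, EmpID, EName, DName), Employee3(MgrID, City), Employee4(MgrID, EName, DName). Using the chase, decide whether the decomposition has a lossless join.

Yes

Chase test. Columns are MgrID, EmpID, EName, City, DName; row i has aⱼ where attribute j ∈ Employeei, else bᵢⱼ.
Initial tableau (one row per fragment):
  row 1: a1 a2 a3 a4 b15
  row 2: a1 a2 a3 b24 a5
  row 3: a1 b32 b33 a4 b35
  row 4: a1 b42 a3 b44 a5
Rows 1 and 2 agree on EmpID; apply EmpID→DName and equate their DName entries.
Rows 1 and 3 agree on MgrID; apply MgrID→EmpID and equate their EmpID entries.
Rows 1 and 4 agree on MgrID; apply MgrID→EmpID and equate their EmpID entries.
Rows 1 and 2 agree on MgrID, EName; apply MgrID, EName→EmpID, City and equate their EmpID, City entries.
Rows 1 and 4 agree on MgrID, EName; apply MgrID, EName→EmpID, City and equate their EmpID, City entries.
Rows 1 and 3 agree on EmpID; apply EmpID→DName and equate their DName entries.
Row 1 is now all distinguished symbols — the join is lossless.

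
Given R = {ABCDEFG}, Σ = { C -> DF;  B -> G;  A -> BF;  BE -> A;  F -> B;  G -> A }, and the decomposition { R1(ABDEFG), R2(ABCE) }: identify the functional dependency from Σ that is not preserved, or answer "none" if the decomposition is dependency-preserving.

Check C → DF: no single fragment contains all of {CDF}, and the restricted closure of {C} across the fragments never reaches {DF}.
B → G is preserved.
A → BF is preserved.
BE → A is preserved.
F → B is preserved.
G → A is preserved.

C -> DF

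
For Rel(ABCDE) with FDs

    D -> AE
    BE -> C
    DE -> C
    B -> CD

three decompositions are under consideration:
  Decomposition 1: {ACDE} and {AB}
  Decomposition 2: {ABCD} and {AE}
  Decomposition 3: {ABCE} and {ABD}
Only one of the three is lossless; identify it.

Decomposition 3

Decomposition 1: common = {A}, closure = {A} → lossy.
Decomposition 2: common = {A}, closure = {A} → lossy.
Decomposition 3: common = {AB}, closure = {ABCDE} → lossless.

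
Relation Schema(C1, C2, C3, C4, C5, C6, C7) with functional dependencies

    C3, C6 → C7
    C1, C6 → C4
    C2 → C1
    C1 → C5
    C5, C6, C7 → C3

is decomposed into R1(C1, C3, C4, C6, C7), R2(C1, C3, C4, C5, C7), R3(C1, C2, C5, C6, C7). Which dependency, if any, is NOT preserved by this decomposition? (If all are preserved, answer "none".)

C5, C6, C7 → C3

Check C5, C6, C7 → C3: no single fragment contains all of {C3, C5, C6, C7}, and the restricted closure of {C5, C6, C7} across the fragments never reaches {C3}.
C3, C6 → C7 is preserved.
C1, C6 → C4 is preserved.
C2 → C1 is preserved.
C1 → C5 is preserved.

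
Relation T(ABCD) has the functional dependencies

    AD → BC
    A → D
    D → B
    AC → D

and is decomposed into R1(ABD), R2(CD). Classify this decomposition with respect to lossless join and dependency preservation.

Lossless test: (D)⁺ = {BD}, which is a superkey of neither fragment — lossy.
Dependency preservation: the restricted closure of {AD} across the fragments never reaches {BC}, so AD → BC cannot be enforced without a join — not preserved.

lossy and not dependency-preserving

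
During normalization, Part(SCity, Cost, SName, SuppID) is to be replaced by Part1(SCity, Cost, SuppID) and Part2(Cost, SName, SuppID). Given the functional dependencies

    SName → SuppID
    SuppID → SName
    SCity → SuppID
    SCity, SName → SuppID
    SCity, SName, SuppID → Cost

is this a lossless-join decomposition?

Yes

Common attributes: Part1 ∩ Part2 = {Cost, SuppID}.
Closure of {Cost, SuppID}: SuppID → SName applies, adding SName. So (Cost, SuppID)⁺ = {Cost, SName, SuppID}.
This closure contains every attribute of Part2, so Part1 ∩ Part2 → Part2. The join is lossless.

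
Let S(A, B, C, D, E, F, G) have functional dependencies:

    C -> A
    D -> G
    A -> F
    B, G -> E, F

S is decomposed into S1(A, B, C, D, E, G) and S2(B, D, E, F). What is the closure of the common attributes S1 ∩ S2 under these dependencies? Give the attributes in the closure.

B, D, E, F, G

S1 ∩ S2 = {B, D, E}.
D → G applies, adding G
B, G → E, F applies, adding F
Closure: {B, D, E, F, G}.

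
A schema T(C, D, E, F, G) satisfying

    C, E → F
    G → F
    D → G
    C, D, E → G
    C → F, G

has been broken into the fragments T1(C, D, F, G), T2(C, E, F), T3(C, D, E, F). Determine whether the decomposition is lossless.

Chase test. Columns are C, D, E, F, G; row i has aⱼ where attribute j ∈ Ti, else bᵢⱼ.
Initial tableau (one row per fragment):
  row 1: a1 a2 b13 a4 a5
  row 2: a1 b22 a3 a4 b25
  row 3: a1 a2 a3 a4 b35
Rows 1 and 3 agree on D; apply D→G and equate their G entries.
Rows 1 and 2 agree on C; apply C→F, G and equate their F, G entries.
Row 3 is now all distinguished symbols — the join is lossless.

Yes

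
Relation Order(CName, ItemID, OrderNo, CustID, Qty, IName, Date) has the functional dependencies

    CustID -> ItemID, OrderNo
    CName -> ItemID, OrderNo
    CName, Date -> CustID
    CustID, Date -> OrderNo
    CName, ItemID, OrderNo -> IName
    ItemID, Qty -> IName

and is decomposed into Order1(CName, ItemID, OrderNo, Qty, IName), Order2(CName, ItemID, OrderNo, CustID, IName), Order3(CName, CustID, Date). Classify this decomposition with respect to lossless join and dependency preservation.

lossy but dependency-preserving

Lossless test (chase): Rows 2 and 3 agree on CustID; apply CustID→ItemID, OrderNo and equate their ItemID, OrderNo entries. Rows 1 and 3 agree on CName, ItemID, OrderNo; apply CName, ItemID, OrderNo→IName and equate their IName entries. No row becomes fully distinguished — the join is lossy.
Dependency preservation: CustID, Date → OrderNo is not contained in any single fragment, but the restricted closure of its left-hand side across the fragments still reaches the right-hand side; the remaining FDs each lie inside some fragment. All dependencies are preserved.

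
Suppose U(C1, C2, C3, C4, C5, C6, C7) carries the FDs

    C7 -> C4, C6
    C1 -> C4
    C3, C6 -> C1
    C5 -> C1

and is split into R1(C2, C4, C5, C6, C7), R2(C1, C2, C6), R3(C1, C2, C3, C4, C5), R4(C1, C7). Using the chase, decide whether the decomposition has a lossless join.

No

Chase test. Columns are C1, C2, C3, C4, C5, C6, C7; row i has aⱼ where attribute j ∈ Ri, else bᵢⱼ.
Initial tableau (one row per fragment):
  row 1: b11 a2 b13 a4 a5 a6 a7
  row 2: a1 a2 b23 b24 b25 a6 b27
  row 3: a1 a2 a3 a4 a5 b36 b37
  row 4: a1 b42 b43 b44 b45 b46 a7
Rows 1 and 4 agree on C7; apply C7→C4, C6 and equate their C4, C6 entries.
Rows 2 and 3 agree on C1; apply C1→C4 and equate their C4 entries.
Rows 1 and 3 agree on C5; apply C5→C1 and equate their C1 entries.
No row becomes fully distinguished — the join is lossy.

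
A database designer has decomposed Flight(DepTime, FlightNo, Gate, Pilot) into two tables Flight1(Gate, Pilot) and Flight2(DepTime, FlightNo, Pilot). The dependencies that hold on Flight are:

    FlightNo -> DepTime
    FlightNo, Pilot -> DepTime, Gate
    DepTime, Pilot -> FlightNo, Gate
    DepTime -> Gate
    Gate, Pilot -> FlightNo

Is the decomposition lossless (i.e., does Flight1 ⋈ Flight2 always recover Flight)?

Common attributes: Flight1 ∩ Flight2 = {Pilot}.
No dependency enlarges {Pilot}, so (Pilot)⁺ = {Pilot}.
The closure contains neither all of Flight1 = {Gate, Pilot} nor all of Flight2 = {DepTime, FlightNo, Pilot}, so the common attributes are not a superkey of either fragment. The join is lossy.

No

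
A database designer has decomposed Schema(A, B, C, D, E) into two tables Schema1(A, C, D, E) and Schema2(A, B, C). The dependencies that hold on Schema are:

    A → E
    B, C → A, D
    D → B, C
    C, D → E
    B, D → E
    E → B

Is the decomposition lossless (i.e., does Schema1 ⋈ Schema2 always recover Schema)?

Yes

Common attributes: Schema1 ∩ Schema2 = {A, C}.
Closure of {A, C}: A → E applies, adding E; E → B applies, adding B; B, C → A, D applies, adding D. So (A, C)⁺ = {A, B, C, D, E}.
This closure contains every attribute of Schema1, so Schema1 ∩ Schema2 → Schema1. The join is lossless.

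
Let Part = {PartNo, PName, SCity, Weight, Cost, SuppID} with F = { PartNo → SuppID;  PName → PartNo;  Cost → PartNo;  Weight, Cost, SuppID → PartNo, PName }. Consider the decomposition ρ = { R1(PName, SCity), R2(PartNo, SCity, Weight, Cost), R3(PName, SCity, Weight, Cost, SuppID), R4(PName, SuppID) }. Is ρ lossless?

Chase test. Columns are PartNo, PName, SCity, Weight, Cost, SuppID; row i has aⱼ where attribute j ∈ Ri, else bᵢⱼ.
Initial tableau (one row per fragment):
  row 1: b11 a2 a3 b14 b15 b16
  row 2: a1 b22 a3 a4 a5 b26
  row 3: b31 a2 a3 a4 a5 a6
  row 4: b41 a2 b43 b44 b45 a6
Rows 1 and 3 agree on PName; apply PName→PartNo and equate their PartNo entries.
Rows 1 and 4 agree on PName; apply PName→PartNo and equate their PartNo entries.
Rows 2 and 3 agree on Cost; apply Cost→PartNo and equate their PartNo entries.
Rows 1 and 2 agree on PartNo; apply PartNo→SuppID and equate their SuppID entries.
Rows 1 and 3 agree on PartNo; apply PartNo→SuppID and equate their SuppID entries.
Rows 2 and 3 agree on Weight, Cost, SuppID; apply Weight, Cost, SuppID→PartNo, PName and equate their PartNo, PName entries.
Row 2 is now all distinguished symbols — the join is lossless.

Yes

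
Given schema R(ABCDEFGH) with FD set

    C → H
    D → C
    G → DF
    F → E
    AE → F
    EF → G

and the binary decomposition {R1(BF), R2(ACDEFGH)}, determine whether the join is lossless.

No

Common attributes: R1 ∩ R2 = {F}.
Closure of {F}: F → E applies, adding E; EF → G applies, adding G; G → DF applies, adding D; D → C applies, adding C; C → H applies, adding H. So (F)⁺ = {CDEFGH}.
The closure contains neither all of R1 = {BF} nor all of R2 = {ACDEFGH}, so the common attributes are not a superkey of either fragment. The join is lossy.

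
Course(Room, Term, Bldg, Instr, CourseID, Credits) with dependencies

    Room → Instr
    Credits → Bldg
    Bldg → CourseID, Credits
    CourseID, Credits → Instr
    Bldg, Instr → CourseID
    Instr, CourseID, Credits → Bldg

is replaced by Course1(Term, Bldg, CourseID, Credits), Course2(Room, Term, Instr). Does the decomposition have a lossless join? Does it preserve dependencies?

lossy and not dependency-preserving

Lossless test: (Term)⁺ = {Term}, which is a superkey of neither fragment — lossy.
Dependency preservation: the restricted closure of {CourseID, Credits} across the fragments never reaches {Instr}, so CourseID, Credits → Instr cannot be enforced without a join — not preserved.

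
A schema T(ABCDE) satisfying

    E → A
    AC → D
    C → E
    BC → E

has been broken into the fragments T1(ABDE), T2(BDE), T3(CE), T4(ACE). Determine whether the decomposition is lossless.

No

Chase test. Columns are ABCDE; row i has aⱼ where attribute j ∈ Ti, else bᵢⱼ.
Initial tableau (one row per fragment):
  row 1: a1 a2 b13 a4 a5
  row 2: b21 a2 b23 a4 a5
  row 3: b31 b32 a3 b34 a5
  row 4: a1 b42 a3 b44 a5
Rows 1 and 2 agree on E; apply E→A and equate their A entries.
Rows 1 and 3 agree on E; apply E→A and equate their A entries.
Rows 3 and 4 agree on AC; apply AC→D and equate their D entries.
No row becomes fully distinguished — the join is lossy.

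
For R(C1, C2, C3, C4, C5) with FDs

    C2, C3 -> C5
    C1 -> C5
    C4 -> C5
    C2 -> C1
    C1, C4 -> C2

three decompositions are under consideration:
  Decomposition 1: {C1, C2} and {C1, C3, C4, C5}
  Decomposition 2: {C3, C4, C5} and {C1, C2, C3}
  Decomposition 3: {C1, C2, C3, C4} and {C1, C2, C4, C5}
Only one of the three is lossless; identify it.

Decomposition 1: common = {C1}, closure = {C1, C5} → lossy.
Decomposition 2: common = {C3}, closure = {C3} → lossy.
Decomposition 3: common = {C1, C2, C4}, closure = {C1, C2, C4, C5} → lossless.

Decomposition 3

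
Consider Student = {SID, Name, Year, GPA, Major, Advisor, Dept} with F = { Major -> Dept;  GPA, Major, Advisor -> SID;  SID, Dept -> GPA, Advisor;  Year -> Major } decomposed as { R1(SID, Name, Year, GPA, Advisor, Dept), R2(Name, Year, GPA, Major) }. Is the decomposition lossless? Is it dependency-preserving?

Lossless test: (Name, Year, GPA)⁺ = {Name, Year, GPA, Major, Dept}, which contains all of one fragment — lossless.
Dependency preservation: the restricted closure of {Major} across the fragments never reaches {Dept}, so Major → Dept cannot be enforced without a join — not preserved.

lossless but not dependency-preserving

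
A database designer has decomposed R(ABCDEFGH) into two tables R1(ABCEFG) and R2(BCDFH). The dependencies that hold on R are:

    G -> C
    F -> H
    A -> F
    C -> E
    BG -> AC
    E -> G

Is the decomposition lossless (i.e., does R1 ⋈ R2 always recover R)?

Common attributes: R1 ∩ R2 = {BCF}.
Closure of {BCF}: F → H applies, adding H; C → E applies, adding E; E → G applies, adding G; BG → AC applies, adding A. So (BCF)⁺ = {ABCEFGH}.
This closure contains every attribute of R1, so R1 ∩ R2 → R1. The join is lossless.

Yes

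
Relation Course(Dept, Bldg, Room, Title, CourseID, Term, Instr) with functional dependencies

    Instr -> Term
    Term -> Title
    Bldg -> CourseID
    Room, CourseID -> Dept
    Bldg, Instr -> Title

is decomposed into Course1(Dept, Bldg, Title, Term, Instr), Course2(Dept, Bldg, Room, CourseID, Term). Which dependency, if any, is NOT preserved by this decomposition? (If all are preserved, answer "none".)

none

Instr → Term lies within Course1.
Term → Title lies within Course1.
Bldg → CourseID lies within Course2.
Room, CourseID → Dept lies within Course2.
Bldg, Instr → Title lies within Course1.
Every dependency is enforceable on the fragments, so the decomposition is dependency-preserving.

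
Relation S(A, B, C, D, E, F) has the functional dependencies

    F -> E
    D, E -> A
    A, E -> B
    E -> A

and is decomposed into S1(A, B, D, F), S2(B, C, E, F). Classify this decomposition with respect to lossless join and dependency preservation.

lossy and not dependency-preserving

Lossless test: (B, F)⁺ = {A, B, E, F}, which is a superkey of neither fragment — lossy.
Dependency preservation: the restricted closure of {D, E} across the fragments never reaches {A}, so D, E → A cannot be enforced without a join — not preserved.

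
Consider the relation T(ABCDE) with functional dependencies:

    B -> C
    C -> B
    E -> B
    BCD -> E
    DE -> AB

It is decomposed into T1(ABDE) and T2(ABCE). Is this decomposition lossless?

Common attributes: T1 ∩ T2 = {ABE}.
Closure of {ABE}: B → C applies, adding C. So (ABE)⁺ = {ABCE}.
This closure contains every attribute of T2, so T1 ∩ T2 → T2. The join is lossless.

Yes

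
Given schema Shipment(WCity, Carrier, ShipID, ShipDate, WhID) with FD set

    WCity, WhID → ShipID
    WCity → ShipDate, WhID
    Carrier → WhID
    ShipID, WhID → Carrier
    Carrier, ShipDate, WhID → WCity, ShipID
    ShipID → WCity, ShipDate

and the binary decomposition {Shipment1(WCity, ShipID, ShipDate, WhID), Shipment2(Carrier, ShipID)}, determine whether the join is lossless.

Yes

Common attributes: Shipment1 ∩ Shipment2 = {ShipID}.
Closure of {ShipID}: ShipID → WCity, ShipDate applies, adding WCity, ShipDate; WCity → ShipDate, WhID applies, adding WhID; ShipID, WhID → Carrier applies, adding Carrier. So (ShipID)⁺ = {WCity, Carrier, ShipID, ShipDate, WhID}.
This closure contains every attribute of Shipment1, so Shipment1 ∩ Shipment2 → Shipment1. The join is lossless.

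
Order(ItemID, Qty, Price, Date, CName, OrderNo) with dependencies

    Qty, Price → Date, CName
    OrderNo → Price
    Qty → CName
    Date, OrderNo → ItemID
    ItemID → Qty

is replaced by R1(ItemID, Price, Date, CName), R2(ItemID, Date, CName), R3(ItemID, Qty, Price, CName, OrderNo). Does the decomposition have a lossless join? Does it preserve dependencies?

lossless but not dependency-preserving

Lossless test (chase): Rows 1 and 2 agree on ItemID; apply ItemID→Qty and equate their Qty entries. Rows 1 and 3 agree on ItemID; apply ItemID→Qty and equate their Qty entries. Rows 1 and 3 agree on Qty, Price; apply Qty, Price→Date, CName and equate their Date, CName entries. Row 3 is now all distinguished symbols — the join is lossless.
Dependency preservation: the restricted closure of {Qty, Price} across the fragments never reaches {Date, CName}, so Qty, Price → Date, CName cannot be enforced without a join — not preserved.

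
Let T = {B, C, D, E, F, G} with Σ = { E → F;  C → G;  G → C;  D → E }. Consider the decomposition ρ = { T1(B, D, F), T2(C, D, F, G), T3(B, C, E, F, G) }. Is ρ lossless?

Chase test. Columns are B, C, D, E, F, G; row i has aⱼ where attribute j ∈ Ti, else bᵢⱼ.
Initial tableau (one row per fragment):
  row 1: a1 b12 a3 b14 a5 b16
  row 2: b21 a2 a3 b24 a5 a6
  row 3: a1 a2 b33 a4 a5 a6
Rows 1 and 2 agree on D; apply D→E and equate their E entries.
No row becomes fully distinguished — the join is lossy.

No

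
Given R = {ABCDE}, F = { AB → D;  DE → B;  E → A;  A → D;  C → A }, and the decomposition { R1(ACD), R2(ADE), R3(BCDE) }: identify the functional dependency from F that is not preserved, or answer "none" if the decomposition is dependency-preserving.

AB → D: restricted closure across fragments reaches D.
DE → B lies within R3.
E → A lies within R2.
A → D lies within R1.
C → A lies within R1.
Every dependency is enforceable on the fragments, so the decomposition is dependency-preserving.

none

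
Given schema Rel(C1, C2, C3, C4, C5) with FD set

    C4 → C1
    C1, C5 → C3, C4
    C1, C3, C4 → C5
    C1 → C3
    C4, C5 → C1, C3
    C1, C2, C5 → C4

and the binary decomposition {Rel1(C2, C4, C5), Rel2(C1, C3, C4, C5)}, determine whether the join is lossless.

Common attributes: Rel1 ∩ Rel2 = {C4, C5}.
Closure of {C4, C5}: C4 → C1 applies, adding C1; C1, C5 → C3, C4 applies, adding C3. So (C4, C5)⁺ = {C1, C3, C4, C5}.
This closure contains every attribute of Rel2, so Rel1 ∩ Rel2 → Rel2. The join is lossless.

Yes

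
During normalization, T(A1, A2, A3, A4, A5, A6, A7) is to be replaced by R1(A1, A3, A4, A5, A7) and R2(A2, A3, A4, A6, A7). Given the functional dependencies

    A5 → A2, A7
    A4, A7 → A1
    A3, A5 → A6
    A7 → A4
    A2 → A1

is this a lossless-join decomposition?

Common attributes: R1 ∩ R2 = {A3, A4, A7}.
Closure of {A3, A4, A7}: A4, A7 → A1 applies, adding A1. So (A3, A4, A7)⁺ = {A1, A3, A4, A7}.
The closure contains neither all of R1 = {A1, A3, A4, A5, A7} nor all of R2 = {A2, A3, A4, A6, A7}, so the common attributes are not a superkey of either fragment. The join is lossy.

No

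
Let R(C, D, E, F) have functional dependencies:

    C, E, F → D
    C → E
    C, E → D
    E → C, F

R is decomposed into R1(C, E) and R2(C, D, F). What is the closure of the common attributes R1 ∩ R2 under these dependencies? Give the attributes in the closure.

R1 ∩ R2 = {C}.
C → E applies, adding E
C, E → D applies, adding D
E → C, F applies, adding F
Closure: {C, D, E, F}.

C, D, E, F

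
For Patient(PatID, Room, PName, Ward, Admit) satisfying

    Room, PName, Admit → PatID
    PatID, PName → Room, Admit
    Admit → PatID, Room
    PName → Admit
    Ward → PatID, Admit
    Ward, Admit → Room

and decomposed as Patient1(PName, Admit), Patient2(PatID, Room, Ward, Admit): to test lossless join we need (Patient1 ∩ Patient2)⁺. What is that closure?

PatID, Room, Admit

Patient1 ∩ Patient2 = {Admit}.
Admit → PatID, Room applies, adding PatID, Room
Closure: {PatID, Room, Admit}.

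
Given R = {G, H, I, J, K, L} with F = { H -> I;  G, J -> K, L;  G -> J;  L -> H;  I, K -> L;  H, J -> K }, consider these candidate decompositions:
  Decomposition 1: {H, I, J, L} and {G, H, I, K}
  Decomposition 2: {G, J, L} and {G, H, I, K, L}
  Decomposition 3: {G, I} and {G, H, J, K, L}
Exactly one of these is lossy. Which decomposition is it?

Decomposition 1

Decomposition 1: common = {H, I}, closure = {H, I} → lossy.
Decomposition 2: common = {G, L}, closure = {G, H, I, J, K, L} → lossless.
Decomposition 3: common = {G}, closure = {G, H, I, J, K, L} → lossless.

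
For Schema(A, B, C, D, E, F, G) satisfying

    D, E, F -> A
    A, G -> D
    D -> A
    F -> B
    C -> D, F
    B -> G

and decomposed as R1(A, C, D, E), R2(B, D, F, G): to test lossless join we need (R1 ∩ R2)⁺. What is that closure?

R1 ∩ R2 = {D}.
D → A applies, adding A
Closure: {A, D}.

A, D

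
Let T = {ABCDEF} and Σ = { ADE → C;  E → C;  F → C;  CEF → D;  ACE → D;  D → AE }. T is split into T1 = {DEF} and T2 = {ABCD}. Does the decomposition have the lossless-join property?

No

Common attributes: T1 ∩ T2 = {D}.
Closure of {D}: D → AE applies, adding AE; ADE → C applies, adding C. So (D)⁺ = {ACDE}.
The closure contains neither all of T1 = {DEF} nor all of T2 = {ABCD}, so the common attributes are not a superkey of either fragment. The join is lossy.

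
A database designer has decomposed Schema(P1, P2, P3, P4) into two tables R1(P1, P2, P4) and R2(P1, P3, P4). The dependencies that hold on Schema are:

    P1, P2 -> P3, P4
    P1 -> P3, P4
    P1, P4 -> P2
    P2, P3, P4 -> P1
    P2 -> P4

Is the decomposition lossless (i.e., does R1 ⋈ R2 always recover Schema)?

Yes

Common attributes: R1 ∩ R2 = {P1, P4}.
Closure of {P1, P4}: P1 → P3, P4 applies, adding P3; P1, P4 → P2 applies, adding P2. So (P1, P4)⁺ = {P1, P2, P3, P4}.
This closure contains every attribute of R1, so R1 ∩ R2 → R1. The join is lossless.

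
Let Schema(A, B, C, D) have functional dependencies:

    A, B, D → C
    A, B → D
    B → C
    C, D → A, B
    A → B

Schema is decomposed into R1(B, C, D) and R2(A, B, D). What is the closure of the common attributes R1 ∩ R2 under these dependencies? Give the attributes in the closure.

A, B, C, D

R1 ∩ R2 = {B, D}.
B → C applies, adding C
C, D → A, B applies, adding A
Closure: {A, B, C, D}.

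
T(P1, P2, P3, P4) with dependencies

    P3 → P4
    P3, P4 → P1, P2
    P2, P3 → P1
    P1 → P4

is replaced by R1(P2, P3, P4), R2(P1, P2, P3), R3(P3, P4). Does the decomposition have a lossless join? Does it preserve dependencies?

Lossless test (chase): Rows 1 and 2 agree on P3; apply P3→P4 and equate their P4 entries. Rows 1 and 2 agree on P3, P4; apply P3, P4→P1, P2 and equate their P1, P2 entries. Rows 1 and 3 agree on P3, P4; apply P3, P4→P1, P2 and equate their P1, P2 entries. Row 1 is now all distinguished symbols — the join is lossless.
Dependency preservation: the restricted closure of {P1} across the fragments never reaches {P4}, so P1 → P4 cannot be enforced without a join — not preserved.

lossless but not dependency-preserving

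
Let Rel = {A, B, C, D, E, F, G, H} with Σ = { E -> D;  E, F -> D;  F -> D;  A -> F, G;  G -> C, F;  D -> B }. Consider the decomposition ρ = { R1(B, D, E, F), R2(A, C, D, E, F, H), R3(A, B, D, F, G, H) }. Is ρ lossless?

Yes

Chase test. Columns are A, B, C, D, E, F, G, H; row i has aⱼ where attribute j ∈ Ri, else bᵢⱼ.
Initial tableau (one row per fragment):
  row 1: b11 a2 b13 a4 a5 a6 b17 b18
  row 2: a1 b22 a3 a4 a5 a6 b27 a8
  row 3: a1 a2 b33 a4 b35 a6 a7 a8
Rows 2 and 3 agree on A; apply A→F, G and equate their F, G entries.
Rows 2 and 3 agree on G; apply G→C, F and equate their C, F entries.
Rows 1 and 2 agree on D; apply D→B and equate their B entries.
Row 2 is now all distinguished symbols — the join is lossless.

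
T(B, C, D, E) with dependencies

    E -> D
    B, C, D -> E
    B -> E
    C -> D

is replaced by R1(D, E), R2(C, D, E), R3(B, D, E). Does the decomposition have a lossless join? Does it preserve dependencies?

lossy but dependency-preserving

Lossless test (chase): applying each FD to every pair of rows produces no changes in the tableau, so no row becomes fully distinguished — the join is lossy.
Dependency preservation: B, C, D → E is not contained in any single fragment, but the restricted closure of its left-hand side across the fragments still reaches the right-hand side; the remaining FDs each lie inside some fragment. All dependencies are preserved.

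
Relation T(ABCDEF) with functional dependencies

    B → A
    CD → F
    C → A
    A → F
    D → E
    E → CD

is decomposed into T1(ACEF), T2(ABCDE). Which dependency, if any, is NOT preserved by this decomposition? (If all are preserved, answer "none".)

none

B → A lies within T2.
CD → F: restricted closure across fragments reaches F.
C → A lies within T1.
A → F lies within T1.
D → E lies within T2.
E → CD lies within T2.
Every dependency is enforceable on the fragments, so the decomposition is dependency-preserving.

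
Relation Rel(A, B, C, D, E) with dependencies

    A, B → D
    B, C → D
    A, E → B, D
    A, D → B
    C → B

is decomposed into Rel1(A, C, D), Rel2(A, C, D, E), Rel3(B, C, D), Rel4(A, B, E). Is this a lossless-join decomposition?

Yes

Chase test. Columns are A, B, C, D, E; row i has aⱼ where attribute j ∈ Reli, else bᵢⱼ.
Initial tableau (one row per fragment):
  row 1: a1 b12 a3 a4 b15
  row 2: a1 b22 a3 a4 a5
  row 3: b31 a2 a3 a4 b35
  row 4: a1 a2 b43 b44 a5
Rows 2 and 4 agree on A, E; apply A, E→B, D and equate their B, D entries.
Rows 1 and 2 agree on A, D; apply A, D→B and equate their B entries.
Row 2 is now all distinguished symbols — the join is lossless.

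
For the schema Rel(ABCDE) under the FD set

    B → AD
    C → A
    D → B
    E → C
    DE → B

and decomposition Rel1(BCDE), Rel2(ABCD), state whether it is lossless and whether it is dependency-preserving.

lossless and dependency-preserving

Lossless test: (BCD)⁺ = {ABCD}, which contains all of one fragment — lossless.
Dependency preservation: every FD's attributes lie within a single fragment, so each can be enforced locally — preserved.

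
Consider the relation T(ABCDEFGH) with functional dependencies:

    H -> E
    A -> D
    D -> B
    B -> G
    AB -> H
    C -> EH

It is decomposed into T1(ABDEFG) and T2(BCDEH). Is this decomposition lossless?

Common attributes: T1 ∩ T2 = {BDE}.
Closure of {BDE}: B → G applies, adding G. So (BDE)⁺ = {BDEG}.
The closure contains neither all of T1 = {ABDEFG} nor all of T2 = {BCDEH}, so the common attributes are not a superkey of either fragment. The join is lossy.

No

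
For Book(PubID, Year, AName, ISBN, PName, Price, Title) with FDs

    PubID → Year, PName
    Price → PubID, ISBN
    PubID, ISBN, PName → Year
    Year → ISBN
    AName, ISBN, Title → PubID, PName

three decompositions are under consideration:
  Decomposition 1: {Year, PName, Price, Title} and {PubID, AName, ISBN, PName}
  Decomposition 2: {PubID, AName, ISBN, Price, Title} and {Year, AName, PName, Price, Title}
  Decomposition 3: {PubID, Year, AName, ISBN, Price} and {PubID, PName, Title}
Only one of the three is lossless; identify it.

Decomposition 2

Decomposition 1: common = {PName}, closure = {PName} → lossy.
Decomposition 2: common = {AName, Price, Title}, closure = {PubID, Year, AName, ISBN, PName, Price, Title} → lossless.
Decomposition 3: common = {PubID}, closure = {PubID, Year, ISBN, PName} → lossy.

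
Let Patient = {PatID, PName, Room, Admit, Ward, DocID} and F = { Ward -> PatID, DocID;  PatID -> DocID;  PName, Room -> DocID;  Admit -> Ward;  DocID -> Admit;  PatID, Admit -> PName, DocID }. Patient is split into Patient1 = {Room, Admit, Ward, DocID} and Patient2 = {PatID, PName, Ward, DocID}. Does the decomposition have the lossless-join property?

Yes

Common attributes: Patient1 ∩ Patient2 = {Ward, DocID}.
Closure of {Ward, DocID}: Ward → PatID, DocID applies, adding PatID; DocID → Admit applies, adding Admit; PatID, Admit → PName, DocID applies, adding PName. So (Ward, DocID)⁺ = {PatID, PName, Admit, Ward, DocID}.
This closure contains every attribute of Patient2, so Patient1 ∩ Patient2 → Patient2. The join is lossless.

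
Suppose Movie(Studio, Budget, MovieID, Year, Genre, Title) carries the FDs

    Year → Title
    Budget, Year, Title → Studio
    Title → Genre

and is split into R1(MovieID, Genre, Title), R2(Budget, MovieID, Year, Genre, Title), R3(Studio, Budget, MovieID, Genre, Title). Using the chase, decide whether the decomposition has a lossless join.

No

Chase test. Columns are Studio, Budget, MovieID, Year, Genre, Title; row i has aⱼ where attribute j ∈ Ri, else bᵢⱼ.
Initial tableau (one row per fragment):
  row 1: b11 b12 a3 b14 a5 a6
  row 2: b21 a2 a3 a4 a5 a6
  row 3: a1 a2 a3 b34 a5 a6
No row becomes fully distinguished — the join is lossy.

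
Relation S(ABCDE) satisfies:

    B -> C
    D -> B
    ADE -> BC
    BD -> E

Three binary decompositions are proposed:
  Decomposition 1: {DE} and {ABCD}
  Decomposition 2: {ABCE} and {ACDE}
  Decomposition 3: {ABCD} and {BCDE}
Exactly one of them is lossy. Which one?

Decomposition 1: common = {D}, closure = {BCDE} → lossless.
Decomposition 2: common = {ACE}, closure = {ACE} → lossy.
Decomposition 3: common = {BCD}, closure = {BCDE} → lossless.

Decomposition 2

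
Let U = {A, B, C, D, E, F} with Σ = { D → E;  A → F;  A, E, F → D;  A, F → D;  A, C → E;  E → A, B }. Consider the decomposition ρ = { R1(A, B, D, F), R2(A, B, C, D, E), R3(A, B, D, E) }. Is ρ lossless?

Chase test. Columns are A, B, C, D, E, F; row i has aⱼ where attribute j ∈ Ri, else bᵢⱼ.
Initial tableau (one row per fragment):
  row 1: a1 a2 b13 a4 b15 a6
  row 2: a1 a2 a3 a4 a5 b26
  row 3: a1 a2 b33 a4 a5 b36
Rows 1 and 2 agree on D; apply D→E and equate their E entries.
Rows 1 and 2 agree on A; apply A→F and equate their F entries.
Rows 1 and 3 agree on A; apply A→F and equate their F entries.
Row 2 is now all distinguished symbols — the join is lossless.

Yes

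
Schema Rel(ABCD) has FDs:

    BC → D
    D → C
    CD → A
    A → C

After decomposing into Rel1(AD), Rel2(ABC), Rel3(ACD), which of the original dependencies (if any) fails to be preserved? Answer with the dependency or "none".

Check BC → D: no single fragment contains all of {BCD}, and the restricted closure of {BC} across the fragments never reaches {D}.
D → C is preserved.
CD → A is preserved.
A → C is preserved.

BC → D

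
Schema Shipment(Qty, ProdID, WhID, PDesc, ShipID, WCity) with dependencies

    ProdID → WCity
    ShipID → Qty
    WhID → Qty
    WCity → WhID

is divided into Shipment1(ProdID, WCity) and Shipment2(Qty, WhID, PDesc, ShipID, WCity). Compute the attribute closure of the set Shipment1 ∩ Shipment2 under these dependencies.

Shipment1 ∩ Shipment2 = {WCity}.
WCity → WhID applies, adding WhID
WhID → Qty applies, adding Qty
Closure: {Qty, WhID, WCity}.

Qty, WhID, WCity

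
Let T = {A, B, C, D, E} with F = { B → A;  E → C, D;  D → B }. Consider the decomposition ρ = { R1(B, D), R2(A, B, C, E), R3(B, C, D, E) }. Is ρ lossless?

Chase test. Columns are A, B, C, D, E; row i has aⱼ where attribute j ∈ Ri, else bᵢⱼ.
Initial tableau (one row per fragment):
  row 1: b11 a2 b13 a4 b15
  row 2: a1 a2 a3 b24 a5
  row 3: b31 a2 a3 a4 a5
Rows 1 and 2 agree on B; apply B→A and equate their A entries.
Rows 1 and 3 agree on B; apply B→A and equate their A entries.
Rows 2 and 3 agree on E; apply E→C, D and equate their C, D entries.
Row 2 is now all distinguished symbols — the join is lossless.

Yes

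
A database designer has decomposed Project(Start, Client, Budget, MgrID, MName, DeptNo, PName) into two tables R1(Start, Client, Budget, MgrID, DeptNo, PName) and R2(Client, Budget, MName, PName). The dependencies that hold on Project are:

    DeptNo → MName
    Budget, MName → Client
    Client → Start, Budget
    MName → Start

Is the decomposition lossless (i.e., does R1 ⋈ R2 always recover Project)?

No

Common attributes: R1 ∩ R2 = {Client, Budget, PName}.
Closure of {Client, Budget, PName}: Client → Start, Budget applies, adding Start. So (Client, Budget, PName)⁺ = {Start, Client, Budget, PName}.
The closure contains neither all of R1 = {Start, Client, Budget, MgrID, DeptNo, PName} nor all of R2 = {Client, Budget, MName, PName}, so the common attributes are not a superkey of either fragment. The join is lossy.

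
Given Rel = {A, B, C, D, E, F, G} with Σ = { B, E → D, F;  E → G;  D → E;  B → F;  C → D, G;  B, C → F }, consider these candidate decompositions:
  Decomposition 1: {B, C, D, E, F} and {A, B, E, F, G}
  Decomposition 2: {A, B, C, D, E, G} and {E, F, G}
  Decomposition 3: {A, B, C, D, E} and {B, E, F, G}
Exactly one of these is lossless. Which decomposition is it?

Decomposition 1: common = {B, E, F}, closure = {B, D, E, F, G} → lossy.
Decomposition 2: common = {E, G}, closure = {E, G} → lossy.
Decomposition 3: common = {B, E}, closure = {B, D, E, F, G} → lossless.

Decomposition 3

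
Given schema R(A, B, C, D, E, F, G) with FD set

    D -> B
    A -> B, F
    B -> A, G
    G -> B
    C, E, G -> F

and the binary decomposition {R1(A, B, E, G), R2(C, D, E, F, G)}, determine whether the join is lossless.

Yes

Common attributes: R1 ∩ R2 = {E, G}.
Closure of {E, G}: G → B applies, adding B; B → A, G applies, adding A; A → B, F applies, adding F. So (E, G)⁺ = {A, B, E, F, G}.
This closure contains every attribute of R1, so R1 ∩ R2 → R1. The join is lossless.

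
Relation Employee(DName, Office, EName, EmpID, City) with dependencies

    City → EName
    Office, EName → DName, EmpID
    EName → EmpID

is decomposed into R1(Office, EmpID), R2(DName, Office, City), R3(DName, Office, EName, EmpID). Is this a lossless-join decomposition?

No

Chase test. Columns are DName, Office, EName, EmpID, City; row i has aⱼ where attribute j ∈ Ri, else bᵢⱼ.
Initial tableau (one row per fragment):
  row 1: b11 a2 b13 a4 b15
  row 2: a1 a2 b23 b24 a5
  row 3: a1 a2 a3 a4 b35
No row becomes fully distinguished — the join is lossy.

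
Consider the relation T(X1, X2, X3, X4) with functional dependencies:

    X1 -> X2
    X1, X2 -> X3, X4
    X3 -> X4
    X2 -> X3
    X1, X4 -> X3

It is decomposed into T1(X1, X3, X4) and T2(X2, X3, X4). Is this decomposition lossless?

Common attributes: T1 ∩ T2 = {X3, X4}.
No dependency enlarges {X3, X4}, so (X3, X4)⁺ = {X3, X4}.
The closure contains neither all of T1 = {X1, X3, X4} nor all of T2 = {X2, X3, X4}, so the common attributes are not a superkey of either fragment. The join is lossy.

No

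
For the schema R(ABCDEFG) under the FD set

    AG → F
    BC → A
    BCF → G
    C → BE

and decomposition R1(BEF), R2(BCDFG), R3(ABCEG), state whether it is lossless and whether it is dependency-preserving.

Lossless test (chase): Rows 2 and 3 agree on BC; apply BC→A and equate their A entries. Rows 2 and 3 agree on C; apply C→BE and equate their BE entries. Rows 2 and 3 agree on AG; apply AG→F and equate their F entries. Row 2 is now all distinguished symbols — the join is lossless.
Dependency preservation: the restricted closure of {AG} across the fragments never reaches {F}, so AG → F cannot be enforced without a join — not preserved.

lossless but not dependency-preserving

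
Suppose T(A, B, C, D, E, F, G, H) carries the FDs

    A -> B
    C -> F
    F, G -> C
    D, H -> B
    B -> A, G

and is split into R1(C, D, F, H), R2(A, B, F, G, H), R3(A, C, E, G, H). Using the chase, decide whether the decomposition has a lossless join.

No

Chase test. Columns are A, B, C, D, E, F, G, H; row i has aⱼ where attribute j ∈ Ri, else bᵢⱼ.
Initial tableau (one row per fragment):
  row 1: b11 b12 a3 a4 b15 a6 b17 a8
  row 2: a1 a2 b23 b24 b25 a6 a7 a8
  row 3: a1 b32 a3 b34 a5 b36 a7 a8
Rows 2 and 3 agree on A; apply A→B and equate their B entries.
Rows 1 and 3 agree on C; apply C→F and equate their F entries.
Rows 2 and 3 agree on F, G; apply F, G→C and equate their C entries.
No row becomes fully distinguished — the join is lossy.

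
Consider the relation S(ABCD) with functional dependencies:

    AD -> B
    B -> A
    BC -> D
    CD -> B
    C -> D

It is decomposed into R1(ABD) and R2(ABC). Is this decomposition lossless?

Common attributes: R1 ∩ R2 = {AB}.
No dependency enlarges {AB}, so (AB)⁺ = {AB}.
The closure contains neither all of R1 = {ABD} nor all of R2 = {ABC}, so the common attributes are not a superkey of either fragment. The join is lossy.

No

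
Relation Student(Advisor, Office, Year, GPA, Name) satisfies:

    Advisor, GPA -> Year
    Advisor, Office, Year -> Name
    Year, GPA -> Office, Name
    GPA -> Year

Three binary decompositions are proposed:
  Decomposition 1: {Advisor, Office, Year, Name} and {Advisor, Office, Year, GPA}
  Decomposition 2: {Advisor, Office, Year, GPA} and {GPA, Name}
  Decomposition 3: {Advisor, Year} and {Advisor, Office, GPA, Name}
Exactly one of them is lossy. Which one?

Decomposition 3

Decomposition 1: common = {Advisor, Office, Year}, closure = {Advisor, Office, Year, Name} → lossless.
Decomposition 2: common = {GPA}, closure = {Office, Year, GPA, Name} → lossless.
Decomposition 3: common = {Advisor}, closure = {Advisor} → lossy.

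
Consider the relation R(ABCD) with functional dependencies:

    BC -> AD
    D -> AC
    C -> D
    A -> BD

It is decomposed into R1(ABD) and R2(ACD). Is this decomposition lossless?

Yes

Common attributes: R1 ∩ R2 = {AD}.
Closure of {AD}: D → AC applies, adding C; A → BD applies, adding B. So (AD)⁺ = {ABCD}.
This closure contains every attribute of R1, so R1 ∩ R2 → R1. The join is lossless.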